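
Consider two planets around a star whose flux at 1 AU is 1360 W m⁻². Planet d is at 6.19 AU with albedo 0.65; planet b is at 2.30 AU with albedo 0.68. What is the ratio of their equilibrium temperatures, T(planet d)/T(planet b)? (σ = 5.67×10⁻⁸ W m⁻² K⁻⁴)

T₁/T₂ ≈ 0.623

T_eq = [S₀(1−A)/(4σd²)]^(1/4), so T ∝ (1−A)^(1/4) / √d.
T₁ = [1360×0.35/(4×5.67×10⁻⁸×6.19²)]^(1/4) = 86.03 K.
T₂ = [1360×0.32/(4×5.67×10⁻⁸×2.30²)]^(1/4) = 138.01 K.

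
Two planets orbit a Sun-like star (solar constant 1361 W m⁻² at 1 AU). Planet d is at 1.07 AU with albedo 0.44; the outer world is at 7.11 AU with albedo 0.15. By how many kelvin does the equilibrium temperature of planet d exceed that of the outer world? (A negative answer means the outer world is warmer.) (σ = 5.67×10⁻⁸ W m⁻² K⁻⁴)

T_eq = [S₀(1−A)/(4σd²)]^(1/4), so T ∝ (1−A)^(1/4) / √d.
T₁ = [1361×0.56/(4×5.67×10⁻⁸×1.07²)]^(1/4) = 232.76 K.
T₂ = [1361×0.85/(4×5.67×10⁻⁸×7.11²)]^(1/4) = 100.22 K.

ΔT ≈ 132.5 K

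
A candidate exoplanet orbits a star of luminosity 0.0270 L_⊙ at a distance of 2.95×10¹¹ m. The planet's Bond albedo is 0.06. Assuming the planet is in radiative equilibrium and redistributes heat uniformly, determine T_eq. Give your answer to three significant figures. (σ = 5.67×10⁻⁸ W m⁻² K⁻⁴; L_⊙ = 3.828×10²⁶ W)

T_eq ≈ 79.1 K

L = 0.0270 × 3.828×10²⁶ = 1.03×10²⁵ W.
Flux: S = L/(4πd²) = 1.03×10²⁵/(4π×(2.95×10¹¹)²) = 9.45 W m⁻².
Energy balance: absorbed = emitted ⇒ πR²·S(1−A) = 4πR²·σT_eq⁴, so T_eq⁴ = S(1−A)/(4σ).
T_eq = [9.45 × 0.94 / (4 × 5.67×10⁻⁸)]^(1/4) = (3.92×10⁷)^(1/4) = 79.1 K.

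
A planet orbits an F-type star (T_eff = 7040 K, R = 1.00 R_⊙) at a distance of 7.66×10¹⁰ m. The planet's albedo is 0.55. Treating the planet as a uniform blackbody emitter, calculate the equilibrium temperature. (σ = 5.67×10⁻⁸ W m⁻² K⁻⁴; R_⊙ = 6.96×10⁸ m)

T_eq ≈ 389 K

R_⋆ = 1.00 × 6.96×10⁸ = 6.96×10⁸ m.
L = 4πR_⋆²σT_⋆⁴ = 4π(6.96×10⁸)² × 5.67×10⁻⁸ × (7040)⁴ = 8.48×10²⁶ W.
S = L/(4πd²) = 1.15×10⁴ W m⁻².
Energy balance: absorbed = emitted ⇒ πR²·S(1−A) = 4πR²·σT_eq⁴, so T_eq⁴ = S(1−A)/(4σ).
T_eq = [1.15×10⁴ × 0.45 / (4 × 5.67×10⁻⁸)]^(1/4) = (2.28×10¹⁰)^(1/4) = 389 K.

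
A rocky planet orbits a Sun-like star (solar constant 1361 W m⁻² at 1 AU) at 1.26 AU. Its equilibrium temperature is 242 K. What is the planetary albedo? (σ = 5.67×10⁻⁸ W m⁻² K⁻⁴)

Flux at 1.26 AU: S = 1361/1.26² = 857 W m⁻².
From T_eq⁴ = S(1−A)/(4σ): 1−A = 4σT_eq⁴/S.
1−A = 4 × 5.67×10⁻⁸ × (242)⁴ / 857 = 0.907.

A ≈ 0.09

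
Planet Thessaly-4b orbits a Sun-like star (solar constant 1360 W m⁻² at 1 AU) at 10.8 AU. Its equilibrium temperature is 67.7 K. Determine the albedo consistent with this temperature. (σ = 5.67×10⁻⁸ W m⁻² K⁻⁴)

A ≈ 0.59

Flux at 10.8 AU: S = 1360/10.8² = 11.7 W m⁻².
From T_eq⁴ = S(1−A)/(4σ): 1−A = 4σT_eq⁴/S.
1−A = 4 × 5.67×10⁻⁸ × (67.7)⁴ / 11.7 = 0.409.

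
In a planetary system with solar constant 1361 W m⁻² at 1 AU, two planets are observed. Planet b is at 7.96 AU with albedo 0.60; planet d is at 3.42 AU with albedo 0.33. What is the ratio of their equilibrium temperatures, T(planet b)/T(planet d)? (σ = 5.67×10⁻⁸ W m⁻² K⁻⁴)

T₁/T₂ ≈ 0.576

T_eq = [S₀(1−A)/(4σd²)]^(1/4), so T ∝ (1−A)^(1/4) / √d.
T₁ = [1361×0.40/(4×5.67×10⁻⁸×7.96²)]^(1/4) = 78.45 K.
T₂ = [1361×0.67/(4×5.67×10⁻⁸×3.42²)]^(1/4) = 136.16 K.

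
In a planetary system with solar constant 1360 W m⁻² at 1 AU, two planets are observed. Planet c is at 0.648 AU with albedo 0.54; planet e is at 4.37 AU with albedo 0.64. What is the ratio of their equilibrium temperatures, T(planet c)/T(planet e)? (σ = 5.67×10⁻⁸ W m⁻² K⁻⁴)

T_eq = [S₀(1−A)/(4σd²)]^(1/4), so T ∝ (1−A)^(1/4) / √d.
T₁ = [1360×0.46/(4×5.67×10⁻⁸×0.648²)]^(1/4) = 284.69 K.
T₂ = [1360×0.36/(4×5.67×10⁻⁸×4.37²)]^(1/4) = 103.11 K.

T₁/T₂ ≈ 2.761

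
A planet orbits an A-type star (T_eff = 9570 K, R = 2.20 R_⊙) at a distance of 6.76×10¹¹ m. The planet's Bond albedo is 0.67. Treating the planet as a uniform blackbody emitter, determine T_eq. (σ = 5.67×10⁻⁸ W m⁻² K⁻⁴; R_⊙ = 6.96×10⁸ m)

R_⋆ = 2.20 × 6.96×10⁸ = 1.53×10⁹ m.
L = 4πR_⋆²σT_⋆⁴ = 4π(1.53×10⁹)² × 5.67×10⁻⁸ × (9570)⁴ = 1.40×10²⁸ W.
S = L/(4πd²) = 2440 W m⁻².
Energy balance: absorbed = emitted ⇒ πR²·S(1−A) = 4πR²·σT_eq⁴, so T_eq⁴ = S(1−A)/(4σ).
T_eq = [2440 × 0.33 / (4 × 5.67×10⁻⁸)]^(1/4) = (3.55×10⁹)^(1/4) = 244 K.

T_eq ≈ 244 K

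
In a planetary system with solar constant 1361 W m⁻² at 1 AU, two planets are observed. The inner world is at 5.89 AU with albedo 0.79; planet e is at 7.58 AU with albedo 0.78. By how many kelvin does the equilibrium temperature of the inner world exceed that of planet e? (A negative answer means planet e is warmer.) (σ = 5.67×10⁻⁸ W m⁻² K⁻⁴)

ΔT ≈ 8.4 K

T_eq = [S₀(1−A)/(4σd²)]^(1/4), so T ∝ (1−A)^(1/4) / √d.
T₁ = [1361×0.21/(4×5.67×10⁻⁸×5.89²)]^(1/4) = 77.63 K.
T₂ = [1361×0.22/(4×5.67×10⁻⁸×7.58²)]^(1/4) = 69.23 K.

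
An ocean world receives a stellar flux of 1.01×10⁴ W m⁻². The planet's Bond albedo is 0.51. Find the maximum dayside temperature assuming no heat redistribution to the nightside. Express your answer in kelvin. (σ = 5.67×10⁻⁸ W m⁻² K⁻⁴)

T_ss ≈ 544 K

With no redistribution each surface element balances locally: S(1−A) = σT⁴.
T = [1.01×10⁴ × 0.49 / 5.67×10⁻⁸]^(1/4) = (8.73×10¹⁰)^(1/4) = 544 K.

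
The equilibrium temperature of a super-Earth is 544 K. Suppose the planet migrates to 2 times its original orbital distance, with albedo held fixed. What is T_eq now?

T_eq ≈ 385 K

T_eq ∝ L^(1/4) · d^(−1/2).
T′ = 544 / 2^(1/2) = 385 K.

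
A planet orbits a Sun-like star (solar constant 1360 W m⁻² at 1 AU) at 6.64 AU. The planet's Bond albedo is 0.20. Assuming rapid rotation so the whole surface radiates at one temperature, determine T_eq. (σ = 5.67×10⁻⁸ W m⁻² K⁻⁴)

Flux at 6.64 AU: S = 1360/6.64² = 30.8 W m⁻².
Energy balance: absorbed = emitted ⇒ πR²·S(1−A) = 4πR²·σT_eq⁴, so T_eq⁴ = S(1−A)/(4σ).
T_eq = [30.8 × 0.80 / (4 × 5.67×10⁻⁸)]^(1/4) = (1.09×10⁸)^(1/4) = 102 K.

T_eq ≈ 102 K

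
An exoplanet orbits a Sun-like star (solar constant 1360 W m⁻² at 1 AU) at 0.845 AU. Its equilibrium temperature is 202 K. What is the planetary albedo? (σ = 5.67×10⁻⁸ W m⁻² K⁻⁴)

Flux at 0.845 AU: S = 1360/0.845² = 1900 W m⁻².
From T_eq⁴ = S(1−A)/(4σ): 1−A = 4σT_eq⁴/S.
1−A = 4 × 5.67×10⁻⁸ × (202)⁴ / 1900 = 0.198.

A ≈ 0.80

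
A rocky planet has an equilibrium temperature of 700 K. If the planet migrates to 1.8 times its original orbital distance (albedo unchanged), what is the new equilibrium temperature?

T_eq ≈ 522 K

T_eq ∝ L^(1/4) · d^(−1/2).
T′ = 700 / 1.8^(1/2) = 522 K.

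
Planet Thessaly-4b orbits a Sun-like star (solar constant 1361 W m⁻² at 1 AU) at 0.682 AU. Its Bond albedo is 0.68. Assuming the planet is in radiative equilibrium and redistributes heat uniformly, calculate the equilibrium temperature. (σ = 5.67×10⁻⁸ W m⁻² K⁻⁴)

T_eq ≈ 253 K

Flux at 0.682 AU: S = 1361/0.682² = 2930 W m⁻².
Energy balance: absorbed = emitted ⇒ πR²·S(1−A) = 4πR²·σT_eq⁴, so T_eq⁴ = S(1−A)/(4σ).
T_eq = [2930 × 0.32 / (4 × 5.67×10⁻⁸)]^(1/4) = (4.13×10⁹)^(1/4) = 253 K.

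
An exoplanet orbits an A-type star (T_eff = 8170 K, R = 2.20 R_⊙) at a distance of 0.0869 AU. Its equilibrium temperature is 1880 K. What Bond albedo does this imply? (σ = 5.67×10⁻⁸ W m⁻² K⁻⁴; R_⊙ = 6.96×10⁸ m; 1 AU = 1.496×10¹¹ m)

A ≈ 0.19

R_⋆ = 2.20 × 6.96×10⁸ = 1.53×10⁹ m.
d = 0.0869 AU = 1.30×10¹⁰ m.
L = 4πR_⋆²σT_⋆⁴ = 4π(1.53×10⁹)² × 5.67×10⁻⁸ × (8170)⁴ = 7.44×10²⁷ W.
S = L/(4πd²) = 3.50×10⁶ W m⁻².
From T_eq⁴ = S(1−A)/(4σ): 1−A = 4σT_eq⁴/S.
1−A = 4 × 5.67×10⁻⁸ × (1880)⁴ / 3.50×10⁶ = 0.808.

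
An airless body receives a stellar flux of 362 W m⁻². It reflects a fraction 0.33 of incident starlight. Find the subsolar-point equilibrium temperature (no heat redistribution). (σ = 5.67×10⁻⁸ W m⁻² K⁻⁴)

At the subsolar point the surface absorbs S(1−A) and emits σT⁴ per unit area — no factor of 4, since only the local patch is in balance.
T = [362 × 0.67 / 5.67×10⁻⁸]^(1/4) = (4.28×10⁹)^(1/4) = 256 K.

T_ss ≈ 256 K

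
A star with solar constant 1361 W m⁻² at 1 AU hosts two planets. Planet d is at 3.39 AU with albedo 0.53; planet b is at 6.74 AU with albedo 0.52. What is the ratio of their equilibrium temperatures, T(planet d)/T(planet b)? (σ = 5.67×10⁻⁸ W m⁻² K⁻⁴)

T₁/T₂ ≈ 1.403

T_eq = [S₀(1−A)/(4σd²)]^(1/4), so T ∝ (1−A)^(1/4) / √d.
T₁ = [1361×0.47/(4×5.67×10⁻⁸×3.39²)]^(1/4) = 125.16 K.
T₂ = [1361×0.48/(4×5.67×10⁻⁸×6.74²)]^(1/4) = 89.23 K.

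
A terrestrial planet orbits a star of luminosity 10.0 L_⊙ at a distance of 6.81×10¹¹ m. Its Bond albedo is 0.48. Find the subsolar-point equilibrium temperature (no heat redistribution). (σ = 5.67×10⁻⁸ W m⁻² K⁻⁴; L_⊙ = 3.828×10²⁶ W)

T_ss ≈ 279 K

L = 10.0 × 3.828×10²⁶ = 3.83×10²⁷ W.
Flux: S = L/(4πd²) = 3.83×10²⁷/(4π×(6.81×10¹¹)²) = 657 W m⁻².
At the subsolar point the surface absorbs S(1−A) and emits σT⁴ per unit area — no factor of 4, since only the local patch is in balance.
T = [657 × 0.52 / 5.67×10⁻⁸]^(1/4) = (6.02×10⁹)^(1/4) = 279 K.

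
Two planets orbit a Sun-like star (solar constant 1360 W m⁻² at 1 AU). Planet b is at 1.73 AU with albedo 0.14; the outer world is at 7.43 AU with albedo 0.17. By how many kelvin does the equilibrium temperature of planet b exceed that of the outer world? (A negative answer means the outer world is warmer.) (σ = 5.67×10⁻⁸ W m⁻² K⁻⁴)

T_eq = [S₀(1−A)/(4σd²)]^(1/4), so T ∝ (1−A)^(1/4) / √d.
T₁ = [1360×0.86/(4×5.67×10⁻⁸×1.73²)]^(1/4) = 203.74 K.
T₂ = [1360×0.83/(4×5.67×10⁻⁸×7.43²)]^(1/4) = 97.44 K.

ΔT ≈ 106.3 K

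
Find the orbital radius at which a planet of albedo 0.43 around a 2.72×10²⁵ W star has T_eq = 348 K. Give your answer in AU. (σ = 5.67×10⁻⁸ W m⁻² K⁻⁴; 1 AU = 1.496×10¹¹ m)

From T_eq⁴ = L(1−A)/(16πσd²): d = √[L(1−A)/(16πσT_eq⁴)].
d = √[2.72×10²⁵ × 0.57 / (16π × 5.67×10⁻⁸ × (348)⁴)] = 1.93×10¹⁰ m = 0.129 AU.

d ≈ 0.129 AU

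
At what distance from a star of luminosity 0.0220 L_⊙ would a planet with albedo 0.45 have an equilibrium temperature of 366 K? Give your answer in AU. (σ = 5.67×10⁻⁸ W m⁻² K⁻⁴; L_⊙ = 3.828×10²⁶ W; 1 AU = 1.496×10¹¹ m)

d ≈ 0.0636 AU

L = 0.0220 × 3.828×10²⁶ = 8.42×10²⁴ W.
From T_eq⁴ = L(1−A)/(16πσd²): d = √[L(1−A)/(16πσT_eq⁴)].
d = √[8.42×10²⁴ × 0.55 / (16π × 5.67×10⁻⁸ × (366)⁴)] = 9.52×10⁹ m = 0.0636 AU.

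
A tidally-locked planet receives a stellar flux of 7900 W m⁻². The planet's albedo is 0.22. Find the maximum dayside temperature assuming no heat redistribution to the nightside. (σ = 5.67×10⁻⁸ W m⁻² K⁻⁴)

T_ss ≈ 574 K

With no redistribution each surface element balances locally: S(1−A) = σT⁴.
T = [7900 × 0.78 / 5.67×10⁻⁸]^(1/4) = (1.09×10¹¹)^(1/4) = 574 K.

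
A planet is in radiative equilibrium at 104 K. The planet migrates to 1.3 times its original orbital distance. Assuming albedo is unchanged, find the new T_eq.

T_eq ∝ L^(1/4) · d^(−1/2).
T′ = 104 / 1.3^(1/2) = 91.2 K.

T_eq ≈ 91.2 K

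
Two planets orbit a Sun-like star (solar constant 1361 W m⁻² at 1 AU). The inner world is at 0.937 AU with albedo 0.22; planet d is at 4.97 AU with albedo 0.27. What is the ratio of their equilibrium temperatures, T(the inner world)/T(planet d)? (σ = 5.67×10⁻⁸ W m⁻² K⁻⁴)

T_eq = [S₀(1−A)/(4σd²)]^(1/4), so T ∝ (1−A)^(1/4) / √d.
T₁ = [1361×0.78/(4×5.67×10⁻⁸×0.937²)]^(1/4) = 270.21 K.
T₂ = [1361×0.73/(4×5.67×10⁻⁸×4.97²)]^(1/4) = 115.40 K.

T₁/T₂ ≈ 2.342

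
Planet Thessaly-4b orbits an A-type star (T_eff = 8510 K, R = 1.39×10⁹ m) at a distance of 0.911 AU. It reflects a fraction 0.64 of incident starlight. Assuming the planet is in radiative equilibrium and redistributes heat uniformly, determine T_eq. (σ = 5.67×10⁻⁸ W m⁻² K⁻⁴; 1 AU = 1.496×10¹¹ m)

T_eq ≈ 471 K

d = 0.911 AU = 1.36×10¹¹ m.
L = 4πR_⋆²σT_⋆⁴ = 4π(1.39×10⁹)² × 5.67×10⁻⁸ × (8510)⁴ = 7.22×10²⁷ W.
S = L/(4πd²) = 3.09×10⁴ W m⁻².
Energy balance: absorbed = emitted ⇒ πR²·S(1−A) = 4πR²·σT_eq⁴, so T_eq⁴ = S(1−A)/(4σ).
T_eq = [3.09×10⁴ × 0.36 / (4 × 5.67×10⁻⁸)]^(1/4) = (4.91×10¹⁰)^(1/4) = 471 K.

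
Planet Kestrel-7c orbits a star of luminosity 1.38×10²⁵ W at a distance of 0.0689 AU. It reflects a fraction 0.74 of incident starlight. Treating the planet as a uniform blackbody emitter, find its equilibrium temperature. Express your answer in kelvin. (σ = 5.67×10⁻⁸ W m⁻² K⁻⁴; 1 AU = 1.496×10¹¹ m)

d = 0.0689 AU = 1.03×10¹⁰ m.
Flux: S = L/(4πd²) = 1.38×10²⁵/(4π×(1.03×10¹⁰)²) = 1.03×10⁴ W m⁻².
Energy balance: absorbed = emitted ⇒ πR²·S(1−A) = 4πR²·σT_eq⁴, so T_eq⁴ = S(1−A)/(4σ).
T_eq = [1.03×10⁴ × 0.26 / (4 × 5.67×10⁻⁸)]^(1/4) = (1.18×10¹⁰)^(1/4) = 330 K.

T_eq ≈ 330 K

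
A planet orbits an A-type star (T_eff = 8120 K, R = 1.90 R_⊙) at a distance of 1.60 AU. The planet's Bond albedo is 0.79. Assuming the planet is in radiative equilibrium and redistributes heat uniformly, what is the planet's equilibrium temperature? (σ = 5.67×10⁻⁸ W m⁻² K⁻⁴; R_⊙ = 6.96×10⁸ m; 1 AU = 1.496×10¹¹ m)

R_⋆ = 1.90 × 6.96×10⁸ = 1.32×10⁹ m.
d = 1.60 AU = 2.39×10¹¹ m.
L = 4πR_⋆²σT_⋆⁴ = 4π(1.32×10⁹)² × 5.67×10⁻⁸ × (8120)⁴ = 5.42×10²⁷ W.
S = L/(4πd²) = 7520 W m⁻².
Energy balance: absorbed = emitted ⇒ πR²·S(1−A) = 4πR²·σT_eq⁴, so T_eq⁴ = S(1−A)/(4σ).
T_eq = [7520 × 0.21 / (4 × 5.67×10⁻⁸)]^(1/4) = (6.97×10⁹)^(1/4) = 289 K.

T_eq ≈ 289 K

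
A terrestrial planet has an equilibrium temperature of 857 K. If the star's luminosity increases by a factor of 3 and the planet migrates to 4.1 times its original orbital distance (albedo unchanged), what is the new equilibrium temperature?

T_eq ≈ 557 K

T_eq ∝ L^(1/4) · d^(−1/2).
T′ = 857 × 3^(1/4) / 4.1^(1/2) = 557 K.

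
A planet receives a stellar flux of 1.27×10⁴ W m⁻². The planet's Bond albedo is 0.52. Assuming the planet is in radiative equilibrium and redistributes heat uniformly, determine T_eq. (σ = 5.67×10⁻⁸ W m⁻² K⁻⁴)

T_eq ≈ 405 K

Energy balance: absorbed = emitted ⇒ πR²·S(1−A) = 4πR²·σT_eq⁴, so T_eq⁴ = S(1−A)/(4σ).
T_eq = [1.27×10⁴ × 0.48 / (4 × 5.67×10⁻⁸)]^(1/4) = (2.69×10¹⁰)^(1/4) = 405 K.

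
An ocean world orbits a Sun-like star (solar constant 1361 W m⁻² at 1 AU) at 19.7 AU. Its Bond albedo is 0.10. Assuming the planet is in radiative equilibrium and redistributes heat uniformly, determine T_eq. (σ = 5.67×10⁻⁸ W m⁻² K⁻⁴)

T_eq ≈ 61.1 K

Flux at 19.7 AU: S = 1361/19.7² = 3.51 W m⁻².
Energy balance: absorbed = emitted ⇒ πR²·S(1−A) = 4πR²·σT_eq⁴, so T_eq⁴ = S(1−A)/(4σ).
T_eq = [3.51 × 0.90 / (4 × 5.67×10⁻⁸)]^(1/4) = (1.39×10⁷)^(1/4) = 61.1 K.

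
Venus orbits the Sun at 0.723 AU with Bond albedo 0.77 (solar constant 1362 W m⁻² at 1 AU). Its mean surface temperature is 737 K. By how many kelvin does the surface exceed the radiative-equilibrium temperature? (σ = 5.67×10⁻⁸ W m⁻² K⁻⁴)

ΔT ≈ 510.3 K

S = 1362/0.723² = 2606 W m⁻².
T_eq = [S(1−A)/(4σ)]^(1/4) = [2606×0.23/(4×5.67×10⁻⁸)]^(1/4) = 226.7 K.
ΔT = T_surf − T_eq = 737 − 226.7.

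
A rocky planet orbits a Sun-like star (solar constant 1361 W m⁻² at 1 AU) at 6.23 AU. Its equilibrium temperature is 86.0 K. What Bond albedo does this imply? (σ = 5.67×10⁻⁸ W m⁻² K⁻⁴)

A ≈ 0.65

Flux at 6.23 AU: S = 1361/6.23² = 35.1 W m⁻².
From T_eq⁴ = S(1−A)/(4σ): 1−A = 4σT_eq⁴/S.
1−A = 4 × 5.67×10⁻⁸ × (86.0)⁴ / 35.1 = 0.354.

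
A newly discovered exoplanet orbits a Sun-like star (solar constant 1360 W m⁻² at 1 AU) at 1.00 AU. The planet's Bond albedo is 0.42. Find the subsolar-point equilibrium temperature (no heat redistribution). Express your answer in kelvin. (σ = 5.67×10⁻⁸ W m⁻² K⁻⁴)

T_ss ≈ 343 K

Flux at 1.00 AU: S = 1360/1.00² = 1360 W m⁻².
At the subsolar point the surface absorbs S(1−A) and emits σT⁴ per unit area — no factor of 4, since only the local patch is in balance.
T = [1360 × 0.58 / 5.67×10⁻⁸]^(1/4) = (1.39×10¹⁰)^(1/4) = 343 K.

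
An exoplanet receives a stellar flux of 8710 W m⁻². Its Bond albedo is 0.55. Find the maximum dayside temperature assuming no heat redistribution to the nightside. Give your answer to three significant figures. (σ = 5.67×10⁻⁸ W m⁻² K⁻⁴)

With no redistribution each surface element balances locally: S(1−A) = σT⁴.
T = [8710 × 0.45 / 5.67×10⁻⁸]^(1/4) = (6.91×10¹⁰)^(1/4) = 513 K.

T_ss ≈ 513 K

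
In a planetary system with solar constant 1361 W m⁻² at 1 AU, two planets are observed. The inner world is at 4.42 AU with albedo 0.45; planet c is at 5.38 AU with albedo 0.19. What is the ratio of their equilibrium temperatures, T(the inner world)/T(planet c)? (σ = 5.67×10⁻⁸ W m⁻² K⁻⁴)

T₁/T₂ ≈ 1.001

T_eq = [S₀(1−A)/(4σd²)]^(1/4), so T ∝ (1−A)^(1/4) / √d.
T₁ = [1361×0.55/(4×5.67×10⁻⁸×4.42²)]^(1/4) = 114.01 K.
T₂ = [1361×0.81/(4×5.67×10⁻⁸×5.38²)]^(1/4) = 113.84 K.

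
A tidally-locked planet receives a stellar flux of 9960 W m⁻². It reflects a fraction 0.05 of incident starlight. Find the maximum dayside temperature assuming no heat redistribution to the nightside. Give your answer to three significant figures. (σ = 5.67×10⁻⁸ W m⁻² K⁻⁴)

With no redistribution each surface element balances locally: S(1−A) = σT⁴.
T = [9960 × 0.95 / 5.67×10⁻⁸]^(1/4) = (1.67×10¹¹)^(1/4) = 639 K.

T_ss ≈ 639 K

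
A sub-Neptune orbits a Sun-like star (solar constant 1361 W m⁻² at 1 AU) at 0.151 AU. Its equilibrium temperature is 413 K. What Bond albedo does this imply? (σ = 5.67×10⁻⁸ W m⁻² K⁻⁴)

Flux at 0.151 AU: S = 1361/0.151² = 5.97×10⁴ W m⁻².
From T_eq⁴ = S(1−A)/(4σ): 1−A = 4σT_eq⁴/S.
1−A = 4 × 5.67×10⁻⁸ × (413)⁴ / 5.97×10⁴ = 0.111.

A ≈ 0.89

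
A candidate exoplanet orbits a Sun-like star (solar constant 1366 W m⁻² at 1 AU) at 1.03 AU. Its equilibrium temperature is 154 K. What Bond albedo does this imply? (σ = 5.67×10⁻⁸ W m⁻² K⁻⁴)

Flux at 1.03 AU: S = 1366/1.03² = 1290 W m⁻².
From T_eq⁴ = S(1−A)/(4σ): 1−A = 4σT_eq⁴/S.
1−A = 4 × 5.67×10⁻⁸ × (154)⁴ / 1290 = 0.099.

A ≈ 0.90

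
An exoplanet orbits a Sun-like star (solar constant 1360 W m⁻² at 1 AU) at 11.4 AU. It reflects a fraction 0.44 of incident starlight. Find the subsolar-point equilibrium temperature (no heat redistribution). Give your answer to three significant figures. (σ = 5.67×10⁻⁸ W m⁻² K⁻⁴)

Flux at 11.4 AU: S = 1360/11.4² = 10.5 W m⁻².
At the subsolar point the surface absorbs S(1−A) and emits σT⁴ per unit area — no factor of 4, since only the local patch is in balance.
T = [10.5 × 0.56 / 5.67×10⁻⁸]^(1/4) = (1.03×10⁸)^(1/4) = 101 K.

T_ss ≈ 101 K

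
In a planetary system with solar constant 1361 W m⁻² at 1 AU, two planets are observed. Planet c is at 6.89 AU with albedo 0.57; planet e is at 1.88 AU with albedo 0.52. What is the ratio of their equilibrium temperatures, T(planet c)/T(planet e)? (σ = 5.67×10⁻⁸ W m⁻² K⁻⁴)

T_eq = [S₀(1−A)/(4σd²)]^(1/4), so T ∝ (1−A)^(1/4) / √d.
T₁ = [1361×0.43/(4×5.67×10⁻⁸×6.89²)]^(1/4) = 85.86 K.
T₂ = [1361×0.48/(4×5.67×10⁻⁸×1.88²)]^(1/4) = 168.96 K.

T₁/T₂ ≈ 0.508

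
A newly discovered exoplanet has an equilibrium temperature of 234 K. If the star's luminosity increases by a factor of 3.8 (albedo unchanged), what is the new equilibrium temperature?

T_eq ≈ 327 K

T_eq ∝ L^(1/4) · d^(−1/2).
T′ = 234 × 3.8^(1/4) = 327 K.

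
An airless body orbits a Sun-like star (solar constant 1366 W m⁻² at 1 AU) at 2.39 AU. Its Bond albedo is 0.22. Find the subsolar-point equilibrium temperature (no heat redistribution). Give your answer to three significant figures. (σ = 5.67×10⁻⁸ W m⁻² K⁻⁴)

T_ss ≈ 239 K

Flux at 2.39 AU: S = 1366/2.39² = 239 W m⁻².
At the subsolar point the surface absorbs S(1−A) and emits σT⁴ per unit area — no factor of 4, since only the local patch is in balance.
T = [239 × 0.78 / 5.67×10⁻⁸]^(1/4) = (3.29×10⁹)^(1/4) = 239 K.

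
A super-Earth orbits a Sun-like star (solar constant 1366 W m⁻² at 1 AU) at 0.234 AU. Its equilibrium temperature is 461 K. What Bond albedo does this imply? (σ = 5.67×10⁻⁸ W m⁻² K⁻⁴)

A ≈ 0.59

Flux at 0.234 AU: S = 1366/0.234² = 2.49×10⁴ W m⁻².
From T_eq⁴ = S(1−A)/(4σ): 1−A = 4σT_eq⁴/S.
1−A = 4 × 5.67×10⁻⁸ × (461)⁴ / 2.49×10⁴ = 0.411.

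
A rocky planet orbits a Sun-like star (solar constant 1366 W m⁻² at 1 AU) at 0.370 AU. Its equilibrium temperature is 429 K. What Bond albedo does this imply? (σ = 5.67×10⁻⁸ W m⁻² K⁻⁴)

Flux at 0.370 AU: S = 1366/0.370² = 9980 W m⁻².
From T_eq⁴ = S(1−A)/(4σ): 1−A = 4σT_eq⁴/S.
1−A = 4 × 5.67×10⁻⁸ × (429)⁴ / 9980 = 0.770.

A ≈ 0.23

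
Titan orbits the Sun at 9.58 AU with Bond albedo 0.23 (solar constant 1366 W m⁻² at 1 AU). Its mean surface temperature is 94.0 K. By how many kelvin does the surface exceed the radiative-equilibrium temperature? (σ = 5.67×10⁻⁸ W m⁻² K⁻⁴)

ΔT ≈ 9.7 K

S = 1366/9.58² = 14.88 W m⁻².
T_eq = [S(1−A)/(4σ)]^(1/4) = [14.88×0.77/(4×5.67×10⁻⁸)]^(1/4) = 84.3 K.
ΔT = T_surf − T_eq = 94 − 84.3.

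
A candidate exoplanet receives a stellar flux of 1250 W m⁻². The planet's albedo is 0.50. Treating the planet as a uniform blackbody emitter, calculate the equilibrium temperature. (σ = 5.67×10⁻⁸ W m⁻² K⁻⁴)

Energy balance: absorbed = emitted ⇒ πR²·S(1−A) = 4πR²·σT_eq⁴, so T_eq⁴ = S(1−A)/(4σ).
T_eq = [1250 × 0.50 / (4 × 5.67×10⁻⁸)]^(1/4) = (2.76×10⁹)^(1/4) = 229 K.

T_eq ≈ 229 K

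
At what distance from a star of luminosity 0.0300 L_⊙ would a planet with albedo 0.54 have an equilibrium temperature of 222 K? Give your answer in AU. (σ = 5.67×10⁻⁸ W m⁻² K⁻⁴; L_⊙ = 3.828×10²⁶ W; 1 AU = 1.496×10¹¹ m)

d ≈ 0.185 AU

L = 0.0300 × 3.828×10²⁶ = 1.15×10²⁵ W.
From T_eq⁴ = L(1−A)/(16πσd²): d = √[L(1−A)/(16πσT_eq⁴)].
d = √[1.15×10²⁵ × 0.46 / (16π × 5.67×10⁻⁸ × (222)⁴)] = 2.76×10¹⁰ m = 0.185 AU.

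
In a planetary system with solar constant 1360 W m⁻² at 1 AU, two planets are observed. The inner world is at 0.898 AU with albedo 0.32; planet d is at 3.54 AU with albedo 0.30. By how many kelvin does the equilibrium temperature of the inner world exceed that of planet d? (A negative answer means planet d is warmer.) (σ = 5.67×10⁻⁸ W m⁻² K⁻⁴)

T_eq = [S₀(1−A)/(4σd²)]^(1/4), so T ∝ (1−A)^(1/4) / √d.
T₁ = [1360×0.68/(4×5.67×10⁻⁸×0.898²)]^(1/4) = 266.66 K.
T₂ = [1360×0.70/(4×5.67×10⁻⁸×3.54²)]^(1/4) = 135.28 K.

ΔT ≈ 131.4 K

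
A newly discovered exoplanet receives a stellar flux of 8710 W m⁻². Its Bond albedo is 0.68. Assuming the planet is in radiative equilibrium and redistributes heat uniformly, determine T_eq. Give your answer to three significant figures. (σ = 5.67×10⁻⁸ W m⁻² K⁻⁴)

T_eq ≈ 333 K

Energy balance: absorbed = emitted ⇒ πR²·S(1−A) = 4πR²·σT_eq⁴, so T_eq⁴ = S(1−A)/(4σ).
T_eq = [8710 × 0.32 / (4 × 5.67×10⁻⁸)]^(1/4) = (1.23×10¹⁰)^(1/4) = 333 K.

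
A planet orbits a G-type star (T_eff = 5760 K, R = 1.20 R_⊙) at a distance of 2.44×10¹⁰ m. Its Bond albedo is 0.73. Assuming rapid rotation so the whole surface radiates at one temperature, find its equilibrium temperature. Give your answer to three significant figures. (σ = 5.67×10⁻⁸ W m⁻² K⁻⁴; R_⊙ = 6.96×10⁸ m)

T_eq ≈ 543 K

R_⋆ = 1.20 × 6.96×10⁸ = 8.35×10⁸ m.
L = 4πR_⋆²σT_⋆⁴ = 4π(8.35×10⁸)² × 5.67×10⁻⁸ × (5760)⁴ = 5.47×10²⁶ W.
S = L/(4πd²) = 7.31×10⁴ W m⁻².
Energy balance: absorbed = emitted ⇒ πR²·S(1−A) = 4πR²·σT_eq⁴, so T_eq⁴ = S(1−A)/(4σ).
T_eq = [7.31×10⁴ × 0.27 / (4 × 5.67×10⁻⁸)]^(1/4) = (8.71×10¹⁰)^(1/4) = 543 K.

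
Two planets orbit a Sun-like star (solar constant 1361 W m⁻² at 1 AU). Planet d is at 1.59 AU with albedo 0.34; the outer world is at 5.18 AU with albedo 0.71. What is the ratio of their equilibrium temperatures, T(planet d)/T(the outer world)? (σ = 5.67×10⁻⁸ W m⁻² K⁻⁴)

T₁/T₂ ≈ 2.217

T_eq = [S₀(1−A)/(4σd²)]^(1/4), so T ∝ (1−A)^(1/4) / √d.
T₁ = [1361×0.66/(4×5.67×10⁻⁸×1.59²)]^(1/4) = 198.95 K.
T₂ = [1361×0.29/(4×5.67×10⁻⁸×5.18²)]^(1/4) = 89.74 K.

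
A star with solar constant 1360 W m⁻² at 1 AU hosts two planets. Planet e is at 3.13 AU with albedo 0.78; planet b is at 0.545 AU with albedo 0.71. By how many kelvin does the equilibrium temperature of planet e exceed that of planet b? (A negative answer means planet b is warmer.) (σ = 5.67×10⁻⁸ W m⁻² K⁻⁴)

ΔT ≈ -168.9 K

T_eq = [S₀(1−A)/(4σd²)]^(1/4), so T ∝ (1−A)^(1/4) / √d.
T₁ = [1360×0.22/(4×5.67×10⁻⁸×3.13²)]^(1/4) = 107.72 K.
T₂ = [1360×0.29/(4×5.67×10⁻⁸×0.545²)]^(1/4) = 276.61 K.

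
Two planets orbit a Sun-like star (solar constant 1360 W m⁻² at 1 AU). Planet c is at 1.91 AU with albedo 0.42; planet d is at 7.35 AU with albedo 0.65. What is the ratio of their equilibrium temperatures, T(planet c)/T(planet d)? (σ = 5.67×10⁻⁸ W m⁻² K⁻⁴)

T₁/T₂ ≈ 2.226

T_eq = [S₀(1−A)/(4σd²)]^(1/4), so T ∝ (1−A)^(1/4) / √d.
T₁ = [1360×0.58/(4×5.67×10⁻⁸×1.91²)]^(1/4) = 175.72 K.
T₂ = [1360×0.35/(4×5.67×10⁻⁸×7.35²)]^(1/4) = 78.95 K.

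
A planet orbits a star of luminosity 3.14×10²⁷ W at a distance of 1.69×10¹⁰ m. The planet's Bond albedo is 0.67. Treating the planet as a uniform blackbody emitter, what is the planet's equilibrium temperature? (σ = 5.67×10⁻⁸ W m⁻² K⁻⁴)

T_eq ≈ 1060 K

Flux: S = L/(4πd²) = 3.14×10²⁷/(4π×(1.69×10¹⁰)²) = 8.75×10⁵ W m⁻².
Energy balance: absorbed = emitted ⇒ πR²·S(1−A) = 4πR²·σT_eq⁴, so T_eq⁴ = S(1−A)/(4σ).
T_eq = [8.75×10⁵ × 0.33 / (4 × 5.67×10⁻⁸)]^(1/4) = (1.27×10¹²)^(1/4) = 1060 K.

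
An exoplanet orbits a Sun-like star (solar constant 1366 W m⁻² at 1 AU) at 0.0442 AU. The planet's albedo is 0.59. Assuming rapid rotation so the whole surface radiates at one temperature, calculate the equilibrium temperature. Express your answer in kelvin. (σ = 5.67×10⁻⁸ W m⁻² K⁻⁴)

T_eq ≈ 1060 K

Flux at 0.0442 AU: S = 1366/0.0442² = 6.99×10⁵ W m⁻².
Energy balance: absorbed = emitted ⇒ πR²·S(1−A) = 4πR²·σT_eq⁴, so T_eq⁴ = S(1−A)/(4σ).
T_eq = [6.99×10⁵ × 0.41 / (4 × 5.67×10⁻⁸)]^(1/4) = (1.26×10¹²)^(1/4) = 1060 K.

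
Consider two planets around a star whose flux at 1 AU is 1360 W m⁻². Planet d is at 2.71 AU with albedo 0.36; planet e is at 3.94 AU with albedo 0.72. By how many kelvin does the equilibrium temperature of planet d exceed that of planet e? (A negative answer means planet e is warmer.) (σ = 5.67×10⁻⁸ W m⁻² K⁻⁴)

ΔT ≈ 49.2 K

T_eq = [S₀(1−A)/(4σd²)]^(1/4), so T ∝ (1−A)^(1/4) / √d.
T₁ = [1360×0.64/(4×5.67×10⁻⁸×2.71²)]^(1/4) = 151.19 K.
T₂ = [1360×0.28/(4×5.67×10⁻⁸×3.94²)]^(1/4) = 101.98 K.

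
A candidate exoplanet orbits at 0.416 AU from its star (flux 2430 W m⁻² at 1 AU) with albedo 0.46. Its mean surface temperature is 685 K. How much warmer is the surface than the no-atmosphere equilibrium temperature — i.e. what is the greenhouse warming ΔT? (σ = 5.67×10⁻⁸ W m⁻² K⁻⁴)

ΔT ≈ 257.4 K

S = 2430/0.416² = 1.404×10⁴ W m⁻².
T_eq = [S(1−A)/(4σ)]^(1/4) = [1.404×10⁴×0.54/(4×5.67×10⁻⁸)]^(1/4) = 427.6 K.
ΔT = T_surf − T_eq = 685 − 427.6.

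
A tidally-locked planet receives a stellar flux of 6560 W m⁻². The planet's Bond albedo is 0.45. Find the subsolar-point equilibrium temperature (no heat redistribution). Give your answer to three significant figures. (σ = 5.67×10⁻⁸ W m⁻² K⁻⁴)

T_ss ≈ 502 K

At the subsolar point the surface absorbs S(1−A) and emits σT⁴ per unit area — no factor of 4, since only the local patch is in balance.
T = [6560 × 0.55 / 5.67×10⁻⁸]^(1/4) = (6.36×10¹⁰)^(1/4) = 502 K.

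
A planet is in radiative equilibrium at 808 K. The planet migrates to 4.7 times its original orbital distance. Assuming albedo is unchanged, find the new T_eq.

T_eq ∝ L^(1/4) · d^(−1/2).
T′ = 808 / 4.7^(1/2) = 373 K.

T_eq ≈ 373 K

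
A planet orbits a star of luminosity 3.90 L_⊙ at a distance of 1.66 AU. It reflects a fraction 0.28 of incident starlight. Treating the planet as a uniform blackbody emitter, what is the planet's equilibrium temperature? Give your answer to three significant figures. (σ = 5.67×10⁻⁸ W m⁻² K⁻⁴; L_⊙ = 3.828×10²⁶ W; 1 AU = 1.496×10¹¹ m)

T_eq ≈ 280 K

d = 1.66 AU = 2.48×10¹¹ m.
L = 3.90 × 3.828×10²⁶ = 1.49×10²⁷ W.
Flux: S = L/(4πd²) = 1.49×10²⁷/(4π×(2.48×10¹¹)²) = 1930 W m⁻².
Energy balance: absorbed = emitted ⇒ πR²·S(1−A) = 4πR²·σT_eq⁴, so T_eq⁴ = S(1−A)/(4σ).
T_eq = [1930 × 0.72 / (4 × 5.67×10⁻⁸)]^(1/4) = (6.12×10⁹)^(1/4) = 280 K.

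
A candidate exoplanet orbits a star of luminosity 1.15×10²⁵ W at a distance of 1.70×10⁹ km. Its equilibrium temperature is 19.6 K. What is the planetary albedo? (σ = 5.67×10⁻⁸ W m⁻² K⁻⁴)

A ≈ 0.89

d = 1.70×10⁹ km = 1.70×10¹² m.
Flux: S = L/(4πd²) = 1.15×10²⁵/(4π×(1.70×10¹²)²) = 0.317 W m⁻².
From T_eq⁴ = S(1−A)/(4σ): 1−A = 4σT_eq⁴/S.
1−A = 4 × 5.67×10⁻⁸ × (19.6)⁴ / 0.317 = 0.106.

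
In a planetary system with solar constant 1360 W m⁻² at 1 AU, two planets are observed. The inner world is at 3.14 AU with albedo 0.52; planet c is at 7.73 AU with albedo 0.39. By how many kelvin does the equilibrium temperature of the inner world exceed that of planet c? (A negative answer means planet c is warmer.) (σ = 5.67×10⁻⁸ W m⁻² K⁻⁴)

ΔT ≈ 42.3 K

T_eq = [S₀(1−A)/(4σd²)]^(1/4), so T ∝ (1−A)^(1/4) / √d.
T₁ = [1360×0.48/(4×5.67×10⁻⁸×3.14²)]^(1/4) = 130.71 K.
T₂ = [1360×0.61/(4×5.67×10⁻⁸×7.73²)]^(1/4) = 88.45 K.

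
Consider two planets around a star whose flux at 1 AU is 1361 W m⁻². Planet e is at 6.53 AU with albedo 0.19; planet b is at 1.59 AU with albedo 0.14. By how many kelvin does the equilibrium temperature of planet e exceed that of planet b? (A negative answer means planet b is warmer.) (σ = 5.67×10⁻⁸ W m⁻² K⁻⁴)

ΔT ≈ -109.2 K

T_eq = [S₀(1−A)/(4σd²)]^(1/4), so T ∝ (1−A)^(1/4) / √d.
T₁ = [1361×0.81/(4×5.67×10⁻⁸×6.53²)]^(1/4) = 103.33 K.
T₂ = [1361×0.86/(4×5.67×10⁻⁸×1.59²)]^(1/4) = 212.56 K.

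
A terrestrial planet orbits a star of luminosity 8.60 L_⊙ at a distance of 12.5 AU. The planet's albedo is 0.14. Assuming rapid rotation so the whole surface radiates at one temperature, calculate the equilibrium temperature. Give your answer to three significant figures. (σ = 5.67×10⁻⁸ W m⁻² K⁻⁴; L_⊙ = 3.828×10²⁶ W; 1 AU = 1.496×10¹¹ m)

T_eq ≈ 130 K

d = 12.5 AU = 1.87×10¹² m.
L = 8.60 × 3.828×10²⁶ = 3.29×10²⁷ W.
Flux: S = L/(4πd²) = 3.29×10²⁷/(4π×(1.87×10¹²)²) = 74.9 W m⁻².
Energy balance: absorbed = emitted ⇒ πR²·S(1−A) = 4πR²·σT_eq⁴, so T_eq⁴ = S(1−A)/(4σ).
T_eq = [74.9 × 0.86 / (4 × 5.67×10⁻⁸)]^(1/4) = (2.84×10⁸)^(1/4) = 130 K.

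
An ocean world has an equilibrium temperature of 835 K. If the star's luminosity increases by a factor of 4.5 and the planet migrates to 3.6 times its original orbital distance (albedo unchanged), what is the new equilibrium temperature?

T_eq ≈ 641 K

T_eq ∝ L^(1/4) · d^(−1/2).
T′ = 835 × 4.5^(1/4) / 3.6^(1/2) = 641 K.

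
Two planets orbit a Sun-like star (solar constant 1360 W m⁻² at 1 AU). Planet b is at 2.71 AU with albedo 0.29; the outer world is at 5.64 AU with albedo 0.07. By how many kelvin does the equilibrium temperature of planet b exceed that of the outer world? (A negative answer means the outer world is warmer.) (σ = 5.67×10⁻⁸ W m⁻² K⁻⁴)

ΔT ≈ 40.1 K

T_eq = [S₀(1−A)/(4σd²)]^(1/4), so T ∝ (1−A)^(1/4) / √d.
T₁ = [1360×0.71/(4×5.67×10⁻⁸×2.71²)]^(1/4) = 155.17 K.
T₂ = [1360×0.93/(4×5.67×10⁻⁸×5.64²)]^(1/4) = 115.07 K.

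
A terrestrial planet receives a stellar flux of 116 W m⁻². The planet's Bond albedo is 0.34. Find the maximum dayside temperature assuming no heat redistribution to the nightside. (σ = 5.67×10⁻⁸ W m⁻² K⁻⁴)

T_ss ≈ 192 K

With no redistribution each surface element balances locally: S(1−A) = σT⁴.
T = [116 × 0.66 / 5.67×10⁻⁸]^(1/4) = (1.35×10⁹)^(1/4) = 192 K.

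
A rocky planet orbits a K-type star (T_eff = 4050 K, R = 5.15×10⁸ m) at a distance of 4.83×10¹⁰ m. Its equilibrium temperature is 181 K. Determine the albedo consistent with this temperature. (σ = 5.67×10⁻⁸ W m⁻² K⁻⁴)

L = 4πR_⋆²σT_⋆⁴ = 4π(5.15×10⁸)² × 5.67×10⁻⁸ × (4050)⁴ = 5.08×10²⁵ W.
S = L/(4πd²) = 1730 W m⁻².
From T_eq⁴ = S(1−A)/(4σ): 1−A = 4σT_eq⁴/S.
1−A = 4 × 5.67×10⁻⁸ × (181)⁴ / 1730 = 0.140.

A ≈ 0.86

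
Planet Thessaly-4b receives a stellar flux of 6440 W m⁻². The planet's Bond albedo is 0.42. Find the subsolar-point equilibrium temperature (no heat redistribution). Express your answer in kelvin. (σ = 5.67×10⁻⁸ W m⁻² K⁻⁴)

T_ss ≈ 507 K

At the subsolar point the surface absorbs S(1−A) and emits σT⁴ per unit area — no factor of 4, since only the local patch is in balance.
T = [6440 × 0.58 / 5.67×10⁻⁸]^(1/4) = (6.59×10¹⁰)^(1/4) = 507 K.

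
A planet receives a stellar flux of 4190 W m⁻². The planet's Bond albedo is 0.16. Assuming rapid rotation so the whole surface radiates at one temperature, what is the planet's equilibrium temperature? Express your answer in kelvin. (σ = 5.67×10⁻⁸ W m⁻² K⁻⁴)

T_eq ≈ 353 K

Energy balance: absorbed = emitted ⇒ πR²·S(1−A) = 4πR²·σT_eq⁴, so T_eq⁴ = S(1−A)/(4σ).
T_eq = [4190 × 0.84 / (4 × 5.67×10⁻⁸)]^(1/4) = (1.55×10¹⁰)^(1/4) = 353 K.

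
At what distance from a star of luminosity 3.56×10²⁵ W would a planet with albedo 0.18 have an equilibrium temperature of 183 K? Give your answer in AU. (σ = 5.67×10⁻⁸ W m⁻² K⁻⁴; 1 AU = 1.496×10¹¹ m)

From T_eq⁴ = L(1−A)/(16πσd²): d = √[L(1−A)/(16πσT_eq⁴)].
d = √[3.56×10²⁵ × 0.82 / (16π × 5.67×10⁻⁸ × (183)⁴)] = 9.56×10¹⁰ m = 0.639 AU.

d ≈ 0.639 AU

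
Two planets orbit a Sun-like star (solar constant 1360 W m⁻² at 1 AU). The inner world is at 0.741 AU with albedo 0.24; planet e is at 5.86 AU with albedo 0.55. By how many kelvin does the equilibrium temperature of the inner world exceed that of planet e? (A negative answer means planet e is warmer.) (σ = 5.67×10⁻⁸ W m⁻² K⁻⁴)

T_eq = [S₀(1−A)/(4σd²)]^(1/4), so T ∝ (1−A)^(1/4) / √d.
T₁ = [1360×0.76/(4×5.67×10⁻⁸×0.741²)]^(1/4) = 301.83 K.
T₂ = [1360×0.45/(4×5.67×10⁻⁸×5.86²)]^(1/4) = 94.15 K.

ΔT ≈ 207.7 K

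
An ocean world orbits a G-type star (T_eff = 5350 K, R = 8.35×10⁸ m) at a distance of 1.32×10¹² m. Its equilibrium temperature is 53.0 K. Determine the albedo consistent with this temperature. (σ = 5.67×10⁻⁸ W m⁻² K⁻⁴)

L = 4πR_⋆²σT_⋆⁴ = 4π(8.35×10⁸)² × 5.67×10⁻⁸ × (5350)⁴ = 4.07×10²⁶ W.
S = L/(4πd²) = 18.6 W m⁻².
From T_eq⁴ = S(1−A)/(4σ): 1−A = 4σT_eq⁴/S.
1−A = 4 × 5.67×10⁻⁸ × (53.0)⁴ / 18.6 = 0.096.

A ≈ 0.90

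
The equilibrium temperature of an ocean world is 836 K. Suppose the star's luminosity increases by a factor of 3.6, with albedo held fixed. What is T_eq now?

T_eq ≈ 1150 K

T_eq ∝ L^(1/4) · d^(−1/2).
T′ = 836 × 3.6^(1/4) = 1150 K.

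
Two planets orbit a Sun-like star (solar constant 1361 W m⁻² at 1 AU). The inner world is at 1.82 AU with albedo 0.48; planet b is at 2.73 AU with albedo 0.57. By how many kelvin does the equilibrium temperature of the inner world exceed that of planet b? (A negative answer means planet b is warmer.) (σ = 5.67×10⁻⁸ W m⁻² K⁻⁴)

T_eq = [S₀(1−A)/(4σd²)]^(1/4), so T ∝ (1−A)^(1/4) / √d.
T₁ = [1361×0.52/(4×5.67×10⁻⁸×1.82²)]^(1/4) = 175.19 K.
T₂ = [1361×0.43/(4×5.67×10⁻⁸×2.73²)]^(1/4) = 136.41 K.

ΔT ≈ 38.8 K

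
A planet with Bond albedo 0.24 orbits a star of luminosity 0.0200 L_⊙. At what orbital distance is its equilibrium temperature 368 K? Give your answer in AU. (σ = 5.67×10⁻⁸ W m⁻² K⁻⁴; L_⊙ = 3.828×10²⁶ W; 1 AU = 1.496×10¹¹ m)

d ≈ 0.0705 AU

L = 0.0200 × 3.828×10²⁶ = 7.66×10²⁴ W.
From T_eq⁴ = L(1−A)/(16πσd²): d = √[L(1−A)/(16πσT_eq⁴)].
d = √[7.66×10²⁴ × 0.76 / (16π × 5.67×10⁻⁸ × (368)⁴)] = 1.06×10¹⁰ m = 0.0705 AU.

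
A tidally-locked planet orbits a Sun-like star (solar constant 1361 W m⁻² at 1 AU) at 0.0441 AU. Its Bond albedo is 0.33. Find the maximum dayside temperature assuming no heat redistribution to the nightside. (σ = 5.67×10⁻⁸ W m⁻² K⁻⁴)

T_ss ≈ 1700 K

Flux at 0.0441 AU: S = 1361/0.0441² = 7.00×10⁵ W m⁻².
With no redistribution each surface element balances locally: S(1−A) = σT⁴.
T = [7.00×10⁵ × 0.67 / 5.67×10⁻⁸]^(1/4) = (8.27×10¹²)^(1/4) = 1700 K.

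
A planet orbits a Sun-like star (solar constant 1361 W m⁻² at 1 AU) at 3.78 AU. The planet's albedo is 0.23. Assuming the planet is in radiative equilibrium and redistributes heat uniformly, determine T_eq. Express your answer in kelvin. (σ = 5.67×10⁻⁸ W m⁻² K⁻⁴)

Flux at 3.78 AU: S = 1361/3.78² = 95.3 W m⁻².
Energy balance: absorbed = emitted ⇒ πR²·S(1−A) = 4πR²·σT_eq⁴, so T_eq⁴ = S(1−A)/(4σ).
T_eq = [95.3 × 0.77 / (4 × 5.67×10⁻⁸)]^(1/4) = (3.23×10⁸)^(1/4) = 134 K.

T_eq ≈ 134 K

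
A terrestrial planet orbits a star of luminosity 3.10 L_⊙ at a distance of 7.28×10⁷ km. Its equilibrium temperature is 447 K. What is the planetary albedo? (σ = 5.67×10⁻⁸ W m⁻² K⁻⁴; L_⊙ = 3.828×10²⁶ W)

d = 7.28×10⁷ km = 7.28×10¹⁰ m.
L = 3.10 × 3.828×10²⁶ = 1.19×10²⁷ W.
Flux: S = L/(4πd²) = 1.19×10²⁷/(4π×(7.28×10¹⁰)²) = 1.78×10⁴ W m⁻².
From T_eq⁴ = S(1−A)/(4σ): 1−A = 4σT_eq⁴/S.
1−A = 4 × 5.67×10⁻⁸ × (447)⁴ / 1.78×10⁴ = 0.508.

A ≈ 0.49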